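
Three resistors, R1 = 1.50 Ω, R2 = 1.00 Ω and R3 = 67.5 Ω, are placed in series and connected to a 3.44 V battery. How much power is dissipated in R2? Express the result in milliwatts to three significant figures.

2.42 mW

In a series string the same current flows through every resistor — find that current, then P = I²R for the one we want.
R_total = 1.50 + 1.00 + 67.5 = 70.00 Ω
I = V / R_total = 3.44 / 70.00 = 0.04914 A
P_R2 = I² × R2 = (0.04914)² × 1.00 = 0.002415 W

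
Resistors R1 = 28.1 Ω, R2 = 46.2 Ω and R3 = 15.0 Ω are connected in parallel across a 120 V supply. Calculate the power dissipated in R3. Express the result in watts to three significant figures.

960 W

Parallel branches share the same voltage; P = V²/R gives the branch power in one step.
P_R3 = V² / R3 = (120)² / 15.0 Ω = 960.0 W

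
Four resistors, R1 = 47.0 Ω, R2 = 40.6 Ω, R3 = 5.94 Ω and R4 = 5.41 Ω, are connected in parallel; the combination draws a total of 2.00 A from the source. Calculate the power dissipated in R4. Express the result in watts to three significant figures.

Only the total current is stated, so first find the parallel equivalent to get the voltage across the combination.
1/R_eq = 1/47.0 + 1/40.6 + 1/5.94 + 1/5.41 ⇒ R_eq = 2.506 Ω
V = I_total × R_eq = 2.000 × 2.506 = 5.011 V
P_R4 = V² / R4 = (5.011)² / 5.41 = 4.642 W

4.64 W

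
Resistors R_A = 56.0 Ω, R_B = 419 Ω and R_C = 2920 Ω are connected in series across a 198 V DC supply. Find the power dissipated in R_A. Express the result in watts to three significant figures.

Since the resistors are in series they all carry the loop current I = V/R_total; the power in any one is I²R.
R_total = 56.0 + 419 + 2920 = 3395 Ω
I = V / R_total = 198 / 3395 = 0.05832 A
P_R_A = I² × R_A = (0.05832)² × 56.0 = 0.1905 W

0.190 W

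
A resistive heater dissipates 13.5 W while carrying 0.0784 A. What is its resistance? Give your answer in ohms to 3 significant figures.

2200 Ω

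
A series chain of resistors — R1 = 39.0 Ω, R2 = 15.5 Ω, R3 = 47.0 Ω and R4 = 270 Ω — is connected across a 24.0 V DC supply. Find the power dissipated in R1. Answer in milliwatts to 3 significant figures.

Since the resistors are in series they all carry the loop current I = V/R_total; the power in any one is I²R.
R_total = 39.0 + 15.5 + 47.0 + 270 = 371.5 Ω
I = V / R_total = 24.0 / 371.5 = 0.06460 A
P_R1 = I² × R1 = (0.06460)² × 39.0 = 0.1628 W

163 mW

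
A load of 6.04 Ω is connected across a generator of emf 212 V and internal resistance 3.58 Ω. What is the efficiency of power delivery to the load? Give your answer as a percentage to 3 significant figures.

Efficiency is P_load / P_total. With a series r and R sharing the same I, P = I²R for each, so η = R/(R+r).
η = R / (R + r) = 6.04 / (6.04 + 3.58) = 0.6279

62.8 %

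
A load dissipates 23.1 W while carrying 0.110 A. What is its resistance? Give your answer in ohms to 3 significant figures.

1910 Ω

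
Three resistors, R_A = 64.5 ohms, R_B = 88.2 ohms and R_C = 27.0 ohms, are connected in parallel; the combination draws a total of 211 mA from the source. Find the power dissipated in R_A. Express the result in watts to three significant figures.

Parallel branches share V, not I — compute V via R_eq, then use V²/R for the target branch.
1/R_eq = 1/64.5 + 1/88.2 + 1/27.0 ⇒ R_eq = 15.65 Ω
V = I_total × R_eq = 0.2110 × 15.65 = 3.303 V
P_R_A = V² / R_A = (3.303)² / 64.5 = 0.1692 W

0.169 W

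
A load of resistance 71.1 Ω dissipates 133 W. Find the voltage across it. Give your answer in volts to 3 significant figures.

Inverting the appropriate power form: V = √(P R).
V = √(133 × 71.1) = 97.24 V

97.2 V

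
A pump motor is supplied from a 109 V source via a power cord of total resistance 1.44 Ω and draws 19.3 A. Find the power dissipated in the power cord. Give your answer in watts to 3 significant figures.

Line loss is just I²R for the cable — we know both I and R_line directly.
The power cord carries the full 19.3 A.
P_line = I² R_line = (19.30)² × 1.44 = 536.4 W

536 W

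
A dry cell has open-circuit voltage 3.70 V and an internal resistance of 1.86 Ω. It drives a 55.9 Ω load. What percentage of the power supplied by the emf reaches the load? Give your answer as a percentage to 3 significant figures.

96.8 %

The source delivers εI, of which I²R reaches the load and I²r is lost; since I is common, η = R/(R+r).
η = R / (R + r) = 55.9 / (55.9 + 1.86) = 0.9678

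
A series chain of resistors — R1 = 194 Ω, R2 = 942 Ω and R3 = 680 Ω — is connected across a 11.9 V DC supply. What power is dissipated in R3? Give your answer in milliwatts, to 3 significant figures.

Since the resistors are in series they all carry the loop current I = V/R_total; the power in any one is I²R.
R_total = 194 + 942 + 680 = 1816 Ω
I = V / R_total = 11.9 / 1816 = 0.006553 A
P_R3 = I² × R3 = (0.006553)² × 680 = 0.02920 W

29.2 mW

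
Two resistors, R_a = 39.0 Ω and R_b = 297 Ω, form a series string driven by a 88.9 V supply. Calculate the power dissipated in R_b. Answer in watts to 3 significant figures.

Every series element carries the same I. Get I from the total resistance, then P = I² × R_b.
R_total = 39.0 + 297 = 336.0 Ω
I = V / R_total = 88.9 / 336.0 = 0.2646 A
P_R_b = I² × R_b = (0.2646)² × 297 = 20.79 W

20.8 W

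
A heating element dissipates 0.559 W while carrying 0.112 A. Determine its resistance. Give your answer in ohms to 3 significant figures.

44.6 Ω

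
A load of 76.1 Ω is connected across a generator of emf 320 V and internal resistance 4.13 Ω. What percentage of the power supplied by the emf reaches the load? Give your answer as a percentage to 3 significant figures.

94.9 %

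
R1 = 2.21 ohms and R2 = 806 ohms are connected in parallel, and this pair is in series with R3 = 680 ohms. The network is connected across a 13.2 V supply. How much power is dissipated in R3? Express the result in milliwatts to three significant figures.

Combine R1 and R2 into their parallel equivalent first, reducing the network to two series resistors.
R_p = (2.21×806)/(2.21+806) = 2.204 Ω
R_total = R_p + 680 = 2.204 + 680 = 682.2 Ω
I = V / R_total = 13.2 / 682.2 = 0.01935 A
All the supply current flows through R3; use P = I²R3.
P_R3 = (0.01935)² × 680 = 0.2546 W

255 mW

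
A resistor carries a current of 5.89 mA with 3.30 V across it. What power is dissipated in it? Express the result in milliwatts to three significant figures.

19.4 mW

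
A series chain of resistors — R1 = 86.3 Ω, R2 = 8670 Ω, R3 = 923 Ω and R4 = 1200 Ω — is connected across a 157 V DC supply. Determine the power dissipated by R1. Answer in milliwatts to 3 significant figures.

In a series string the same current flows through every resistor — find that current, then P = I²R for the one we want.
R_total = 86.3 + 8670 + 923 + 1200 = 10880 Ω
I = V / R_total = 157 / 10880 = 0.01443 A
P_R1 = I² × R1 = (0.01443)² × 86.3 = 0.01797 W

18.0 mW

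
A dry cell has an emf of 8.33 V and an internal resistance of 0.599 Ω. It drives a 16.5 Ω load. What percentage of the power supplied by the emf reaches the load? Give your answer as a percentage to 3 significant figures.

96.5 %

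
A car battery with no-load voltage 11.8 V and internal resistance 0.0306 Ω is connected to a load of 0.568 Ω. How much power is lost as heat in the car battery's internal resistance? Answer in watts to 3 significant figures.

r is in series with the load, so it carries the full circuit current — the loss in it is I²r.
I = ε / (r + R) = 11.8 / (0.0306 + 0.568) = 19.71 A
P_int = I² r = (19.71)² × 0.0306 = 11.89 W

11.9 W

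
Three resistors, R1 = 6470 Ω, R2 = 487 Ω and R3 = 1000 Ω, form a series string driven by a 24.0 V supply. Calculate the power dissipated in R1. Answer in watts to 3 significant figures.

The current is common to all series resistors; compute it, then apply P = I²R for the target.
R_total = 6470 + 487 + 1000 = 7957 Ω
I = V / R_total = 24.0 / 7957 = 0.003016 A
P_R1 = I² × R1 = (0.003016)² × 6470 = 0.05886 W

0.0589 W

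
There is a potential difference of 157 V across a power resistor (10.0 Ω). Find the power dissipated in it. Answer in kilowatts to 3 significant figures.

2.46 kW

V and R are stated; P = V²/R avoids computing the current.
P = (157 V)² / 10.0 Ω = 2465 W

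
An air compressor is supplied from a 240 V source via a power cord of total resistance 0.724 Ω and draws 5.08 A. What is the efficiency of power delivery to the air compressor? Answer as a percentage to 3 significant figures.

The power cord carries the full 5.08 A.
P_line = I² R_line = (5.080)² × 0.724 = 18.68 W
P_source = V I = 240 × 5.080 = 1219 W; P_load = 1201 W
η = P_load / P_source = 1201 / 1219 = 0.9847

98.5 %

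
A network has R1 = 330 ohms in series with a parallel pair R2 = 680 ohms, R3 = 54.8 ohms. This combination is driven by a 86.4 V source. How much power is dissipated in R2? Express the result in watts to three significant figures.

First combine the parallel branches into one equivalent R_p, then R1 + R_p is a series pair.
R_p = (680×54.8)/(680+54.8) = 50.71 Ω
R_total = 330 + 50.71 = 380.7 Ω
I = V / R_total = 86.4 / 380.7 = 0.2269 A
Voltage across the parallel pair: V_p = I × R_p = 0.2269 × 50.71 = 11.51 V
R2 sees V_p directly, so P = V_p² / R2.
P_R2 = (11.51)² / 680 = 0.1948 W

0.195 W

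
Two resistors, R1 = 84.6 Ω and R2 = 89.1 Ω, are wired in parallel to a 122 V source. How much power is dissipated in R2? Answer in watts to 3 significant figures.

167 W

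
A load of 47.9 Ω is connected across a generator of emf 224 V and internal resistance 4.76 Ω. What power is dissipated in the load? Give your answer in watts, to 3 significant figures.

867 W

The internal resistance and the load are in series, so the same I flows through both; get I from ε/(r+R), then I²R for the load.
I = ε / (r + R) = 224 / (4.76 + 47.9) = 4.254 A
P_load = I² R = (4.254)² × 47.9 = 866.7 W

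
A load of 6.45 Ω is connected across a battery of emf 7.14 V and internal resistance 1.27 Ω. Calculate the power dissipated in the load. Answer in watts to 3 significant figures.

With r and R in series, I = ε/(r+R); the load dissipates I²R.
I = ε / (r + R) = 7.14 / (1.27 + 6.45) = 0.9249 A
P_load = I² R = (0.9249)² × 6.45 = 5.517 W

5.52 W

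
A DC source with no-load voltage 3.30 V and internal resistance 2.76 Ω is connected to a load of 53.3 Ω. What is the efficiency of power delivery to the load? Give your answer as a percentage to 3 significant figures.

95.1 %

Both r and R carry the same current, so the power split is just the resistance split: η = R/(R+r).
η = R / (R + r) = 53.3 / (53.3 + 2.76) = 0.9508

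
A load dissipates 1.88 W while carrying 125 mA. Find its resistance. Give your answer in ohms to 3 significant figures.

120 Ω

From P = V I = I²R = V²/R, with the two given quantities we get R = P / I².
R = 1.88 / (0.1250)² = 120.3 Ω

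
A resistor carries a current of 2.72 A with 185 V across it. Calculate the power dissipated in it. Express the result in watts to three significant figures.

503 W

V and I are known directly — P = V I, no intermediate step needed.
P = 185 V × 2.720 A = 503.2 W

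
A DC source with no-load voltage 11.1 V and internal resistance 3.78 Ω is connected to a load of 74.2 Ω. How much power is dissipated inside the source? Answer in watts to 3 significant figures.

The internal resistance carries the same current as the load; P_int = I²r.
I = ε / (r + R) = 11.1 / (3.78 + 74.2) = 0.1423 A
P_int = I² r = (0.1423)² × 3.78 = 0.07659 W

0.0766 W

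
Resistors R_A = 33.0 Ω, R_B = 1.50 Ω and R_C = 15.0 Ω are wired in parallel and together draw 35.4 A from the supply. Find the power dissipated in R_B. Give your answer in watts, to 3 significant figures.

The branches share the same voltage, but only the total current is given — find V from the equivalent resistance first.
1/R_eq = 1/33.0 + 1/1.50 + 1/15.0 ⇒ R_eq = 1.310 Ω
V = I_total × R_eq = 35.40 × 1.310 = 46.36 V
P_R_B = V² / R_B = (46.36)² / 1.50 = 1433 W

1430 W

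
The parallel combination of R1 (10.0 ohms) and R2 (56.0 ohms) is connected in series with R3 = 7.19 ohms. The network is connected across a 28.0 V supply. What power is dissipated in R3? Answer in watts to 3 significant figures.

First find R_p for the parallel pair, then treat R_p + R3 as a series loop.
R_p = (10.0×56.0)/(10.0+56.0) = 8.485 Ω
R_total = R_p + 7.19 = 8.485 + 7.19 = 15.67 Ω
I = V / R_total = 28.0 / 15.67 = 1.786 A
R3 carries the full series current, so P = I²R.
P_R3 = (1.786)² × 7.19 = 22.94 W

22.9 W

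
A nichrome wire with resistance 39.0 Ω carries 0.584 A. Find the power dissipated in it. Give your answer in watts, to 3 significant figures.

Current and resistance are given, so P = I²R is the direct form.
P = (0.5840 A)² × 39.0 Ω = 13.30 W

13.3 W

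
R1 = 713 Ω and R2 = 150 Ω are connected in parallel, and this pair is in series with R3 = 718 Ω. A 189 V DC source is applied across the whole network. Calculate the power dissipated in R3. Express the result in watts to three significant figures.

36.2 W

Collapse the R1‖R2 pair into one equivalent R_p; then R_p and R3 form a series string.
R_p = (713×150)/(713+150) = 123.9 Ω
R_total = R_p + 718 = 123.9 + 718 = 841.9 Ω
I = V / R_total = 189 / 841.9 = 0.2245 A
All the supply current flows through R3; use P = I²R3.
P_R3 = (0.2245)² × 718 = 36.18 W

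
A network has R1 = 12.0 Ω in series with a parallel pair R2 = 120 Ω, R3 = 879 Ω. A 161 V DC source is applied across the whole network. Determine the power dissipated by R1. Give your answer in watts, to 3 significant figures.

22.5 W

First combine the parallel branches into one equivalent R_p, then R1 + R_p is a series pair.
R_p = (120×879)/(120+879) = 105.6 Ω
R_total = 12.0 + 105.6 = 117.6 Ω
I = V / R_total = 161 / 117.6 = 1.369 A
R1 is in the main series path, so its power is I²R1.
P_R1 = (1.369)² × 12.0 = 22.50 W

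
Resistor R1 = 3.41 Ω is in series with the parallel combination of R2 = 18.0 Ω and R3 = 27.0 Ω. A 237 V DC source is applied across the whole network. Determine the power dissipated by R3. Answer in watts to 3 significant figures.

Collapse R2‖R3 to a single equivalent, reducing the network to two series elements.
R_p = (18.0×27.0)/(18.0+27.0) = 10.80 Ω
R_total = 3.41 + 10.80 = 14.21 Ω
I = V / R_total = 237 / 14.21 = 16.68 A
Voltage across the parallel pair: V_p = I × R_p = 16.68 × 10.80 = 180.1 V
With V_p across R3, its power is V_p²/R3.
P_R3 = (180.1)² / 27.0 = 1202 W

1200 W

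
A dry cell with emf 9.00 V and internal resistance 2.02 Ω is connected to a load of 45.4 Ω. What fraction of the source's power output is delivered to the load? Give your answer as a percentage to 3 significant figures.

Efficiency is P_load / P_total. With a series r and R sharing the same I, P = I²R for each, so η = R/(R+r).
η = R / (R + r) = 45.4 / (45.4 + 2.02) = 0.9574

95.7 %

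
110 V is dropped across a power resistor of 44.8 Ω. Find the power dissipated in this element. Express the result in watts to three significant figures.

270 W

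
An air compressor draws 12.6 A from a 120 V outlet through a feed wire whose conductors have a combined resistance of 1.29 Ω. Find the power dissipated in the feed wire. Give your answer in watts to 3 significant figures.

Only the current and the line resistance are needed for the I²R loss.
The feed wire carries the full 12.6 A.
P_line = I² R_line = (12.60)² × 1.29 = 204.8 W

205 W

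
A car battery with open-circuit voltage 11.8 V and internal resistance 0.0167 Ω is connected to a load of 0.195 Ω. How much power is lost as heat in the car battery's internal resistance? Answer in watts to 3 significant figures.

51.9 W

The source's internal resistance is just another series element carrying I; its dissipation is I²r.
I = ε / (r + R) = 11.8 / (0.0167 + 0.195) = 55.74 A
P_int = I² r = (55.74)² × 0.0167 = 51.88 W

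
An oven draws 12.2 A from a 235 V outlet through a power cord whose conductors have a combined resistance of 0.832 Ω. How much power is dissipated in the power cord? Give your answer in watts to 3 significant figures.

The power cord is a series resistance carrying the load current; its dissipation is I²R_line.
The power cord carries the full 12.2 A.
P_line = I² R_line = (12.20)² × 0.832 = 123.8 W

124 W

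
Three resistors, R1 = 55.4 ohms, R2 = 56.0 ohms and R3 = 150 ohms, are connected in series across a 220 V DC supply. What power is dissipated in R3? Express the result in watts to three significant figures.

Series elements share the same current, so find I first, then use P = I²R.
R_total = 55.4 + 56.0 + 150 = 261.4 Ω
I = V / R_total = 220 / 261.4 = 0.8416 A
P_R3 = I² × R3 = (0.8416)² × 150 = 106.2 W

106 W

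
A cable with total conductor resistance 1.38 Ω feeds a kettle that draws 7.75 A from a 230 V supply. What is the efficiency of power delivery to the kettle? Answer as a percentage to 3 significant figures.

The cable carries the full 7.75 A.
P_line = I² R_line = (7.750)² × 1.38 = 82.89 W
P_source = V I = 230 × 7.750 = 1782 W; P_load = 1700 W
η = P_load / P_source = 1700 / 1782 = 0.9535

95.3 %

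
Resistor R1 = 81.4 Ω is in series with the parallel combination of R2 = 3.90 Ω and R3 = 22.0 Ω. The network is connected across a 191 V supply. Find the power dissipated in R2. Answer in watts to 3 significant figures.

14.3 W

Collapse R2‖R3 to a single equivalent, reducing the network to two series elements.
R_p = (3.90×22.0)/(3.90+22.0) = 3.313 Ω
R_total = 81.4 + 3.313 = 84.71 Ω
I = V / R_total = 191 / 84.71 = 2.255 A
Voltage across the parallel pair: V_p = I × R_p = 2.255 × 3.313 = 7.469 V
With V_p across R2, its power is V_p²/R2.
P_R2 = (7.469)² / 3.90 = 14.30 W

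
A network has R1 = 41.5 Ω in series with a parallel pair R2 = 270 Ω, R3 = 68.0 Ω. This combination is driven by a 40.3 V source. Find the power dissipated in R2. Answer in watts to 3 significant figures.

1.93 W

First combine the parallel branches into one equivalent R_p, then R1 + R_p is a series pair.
R_p = (270×68.0)/(270+68.0) = 54.32 Ω
R_total = 41.5 + 54.32 = 95.82 Ω
I = V / R_total = 40.3 / 95.82 = 0.4206 A
Voltage across the parallel pair: V_p = I × R_p = 0.4206 × 54.32 = 22.85 V
R2 is across V_p, so use P = V²/R for that branch.
P_R2 = (22.85)² / 270 = 1.933 W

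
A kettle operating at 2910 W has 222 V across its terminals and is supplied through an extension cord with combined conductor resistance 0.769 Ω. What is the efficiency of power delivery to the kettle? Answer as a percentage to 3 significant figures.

95.7 %

I = P / V = 2910 / 222 = 13.11 A through the extension cord.
P_line = I² R_line = (13.11)² × 0.769 = 132.1 W
P_source = P_load + P_line = 2910 + 132.1 = 3042 W
η = P_load / P_source = 2910 / 3042 = 0.9566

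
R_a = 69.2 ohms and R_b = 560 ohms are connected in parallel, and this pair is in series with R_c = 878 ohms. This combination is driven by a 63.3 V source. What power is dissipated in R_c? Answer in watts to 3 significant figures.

3.98 W

Collapse the R_a‖R_b pair into one equivalent R_p; then R_p and R_c form a series string.
R_p = (69.2×560)/(69.2+560) = 61.59 Ω
R_total = R_p + 878 = 61.59 + 878 = 939.6 Ω
I = V / R_total = 63.3 / 939.6 = 0.06737 A
All the supply current flows through R_c; use P = I²R_c.
P_R_c = (0.06737)² × 878 = 3.985 W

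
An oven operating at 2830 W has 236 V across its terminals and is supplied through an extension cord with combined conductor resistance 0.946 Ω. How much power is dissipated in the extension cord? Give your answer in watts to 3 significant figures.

136 W

Line loss is just I²R for the cable — we know both I and R_line directly.
I = P / V = 2830 / 236 = 11.99 A through the extension cord.
P_line = I² R_line = (11.99)² × 0.946 = 136.0 W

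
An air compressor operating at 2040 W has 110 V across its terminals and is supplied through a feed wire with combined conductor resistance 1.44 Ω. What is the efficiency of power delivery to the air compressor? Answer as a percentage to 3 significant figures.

80.5 %

I = P / V = 2040 / 110 = 18.55 A through the feed wire.
P_line = I² R_line = (18.55)² × 1.44 = 495.3 W
P_source = P_load + P_line = 2040 + 495.3 = 2535 W
η = P_load / P_source = 2040 / 2535 = 0.8046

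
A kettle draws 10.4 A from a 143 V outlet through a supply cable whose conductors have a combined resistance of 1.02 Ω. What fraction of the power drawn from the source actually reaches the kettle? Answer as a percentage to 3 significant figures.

92.6 %

The supply cable carries the full 10.4 A.
P_line = I² R_line = (10.40)² × 1.02 = 110.3 W
P_source = V I = 143 × 10.40 = 1487 W; P_load = 1377 W
η = P_load / P_source = 1377 / 1487 = 0.9258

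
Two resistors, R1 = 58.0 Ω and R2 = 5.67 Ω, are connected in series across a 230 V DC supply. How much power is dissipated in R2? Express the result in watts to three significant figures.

74.0 W

Every series element carries the same I. Get I from the total resistance, then P = I² × R2.
R_total = 58.0 + 5.67 = 63.67 Ω
I = V / R_total = 230 / 63.67 = 3.612 A
P_R2 = I² × R2 = (3.612)² × 5.67 = 73.99 W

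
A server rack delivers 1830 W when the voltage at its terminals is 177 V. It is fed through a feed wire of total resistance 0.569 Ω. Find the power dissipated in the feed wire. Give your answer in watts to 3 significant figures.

Line loss is just I²R for the cable — we know both I and R_line directly.
I = P / V = 1830 / 177 = 10.34 A through the feed wire.
P_line = I² R_line = (10.34)² × 0.569 = 60.82 W

60.8 W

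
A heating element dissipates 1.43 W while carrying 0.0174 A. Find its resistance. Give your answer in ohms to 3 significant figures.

From P = V I = I²R = V²/R, with the two given quantities we get R = P / I².
R = 1.43 / (0.01740)² = 4723 Ω

4720 Ω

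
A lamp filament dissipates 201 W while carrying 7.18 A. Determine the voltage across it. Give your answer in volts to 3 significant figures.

28.0 V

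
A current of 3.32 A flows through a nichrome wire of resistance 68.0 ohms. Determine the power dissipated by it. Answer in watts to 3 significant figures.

750 W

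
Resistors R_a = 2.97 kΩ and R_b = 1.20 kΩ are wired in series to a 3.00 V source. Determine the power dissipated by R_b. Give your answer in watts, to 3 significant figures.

The current is common to all series resistors; compute it, then apply P = I²R for the target.
R_total = (2.97 + 1.20) kΩ = 4170 Ω
I = V / R_total = 3.00 / 4170 = 0.0007194 A
P_R_b = I² × R_b = (0.0007194)² × 1200 = 0.0006211 W

0.000621 W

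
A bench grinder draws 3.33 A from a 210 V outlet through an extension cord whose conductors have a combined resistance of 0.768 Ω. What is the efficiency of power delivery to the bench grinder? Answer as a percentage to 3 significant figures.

98.8 %

The extension cord carries the full 3.33 A.
P_line = I² R_line = (3.330)² × 0.768 = 8.516 W
P_source = V I = 210 × 3.330 = 699.3 W; P_load = 690.8 W
η = P_load / P_source = 690.8 / 699.3 = 0.9878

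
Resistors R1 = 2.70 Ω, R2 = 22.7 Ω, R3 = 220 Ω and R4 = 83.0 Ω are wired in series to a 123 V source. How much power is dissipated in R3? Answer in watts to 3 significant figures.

In a series string the same current flows through every resistor — find that current, then P = I²R for the one we want.
R_total = 2.70 + 22.7 + 220 + 83.0 = 328.4 Ω
I = V / R_total = 123 / 328.4 = 0.3745 A
P_R3 = I² × R3 = (0.3745)² × 220 = 30.86 W

30.9 W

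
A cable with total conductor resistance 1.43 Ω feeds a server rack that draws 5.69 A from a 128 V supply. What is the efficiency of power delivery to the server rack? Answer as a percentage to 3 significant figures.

93.6 %

The cable carries the full 5.69 A.
P_line = I² R_line = (5.690)² × 1.43 = 46.30 W
P_source = V I = 128 × 5.690 = 728.3 W; P_load = 682.0 W
η = P_load / P_source = 682.0 / 728.3 = 0.9364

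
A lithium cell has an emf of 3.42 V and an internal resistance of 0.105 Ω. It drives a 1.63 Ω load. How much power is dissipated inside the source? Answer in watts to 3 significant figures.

r is in series with the load, so it carries the full circuit current — the loss in it is I²r.
I = ε / (r + R) = 3.42 / (0.105 + 1.63) = 1.971 A
P_int = I² r = (1.971)² × 0.105 = 0.4080 W

0.408 W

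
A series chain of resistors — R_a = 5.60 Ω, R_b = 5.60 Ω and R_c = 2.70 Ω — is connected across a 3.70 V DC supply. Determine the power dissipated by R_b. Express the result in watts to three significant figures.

Since the resistors are in series they all carry the loop current I = V/R_total; the power in any one is I²R.
R_total = 5.60 + 5.60 + 2.70 = 13.90 Ω
I = V / R_total = 3.70 / 13.90 = 0.2662 A
P_R_b = I² × R_b = (0.2662)² × 5.60 = 0.3968 W

0.397 W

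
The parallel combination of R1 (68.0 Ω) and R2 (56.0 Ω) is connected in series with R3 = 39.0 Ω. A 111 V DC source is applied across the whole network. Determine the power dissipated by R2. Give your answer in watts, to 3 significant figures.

First find R_p for the parallel pair, then treat R_p + R3 as a series loop.
R_p = (68.0×56.0)/(68.0+56.0) = 30.71 Ω
R_total = R_p + 39.0 = 30.71 + 39.0 = 69.71 Ω
I = V / R_total = 111 / 69.71 = 1.592 A
Voltage across the parallel pair: V_p = I × R_p = 1.592 × 30.71 = 48.90 V
Use P = V²/R for R2 with V = V_p.
P_R2 = (48.90)² / 56.0 = 42.70 W

42.7 W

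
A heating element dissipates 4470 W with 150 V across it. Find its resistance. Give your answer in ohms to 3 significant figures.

5.03 Ω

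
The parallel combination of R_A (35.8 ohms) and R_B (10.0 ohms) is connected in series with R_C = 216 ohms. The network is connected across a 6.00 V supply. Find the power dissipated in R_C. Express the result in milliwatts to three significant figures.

155 mW

First find R_p for the parallel pair, then treat R_p + R_C as a series loop.
R_p = (35.8×10.0)/(35.8+10.0) = 7.817 Ω
R_total = R_p + 216 = 7.817 + 216 = 223.8 Ω
I = V / R_total = 6.00 / 223.8 = 0.02681 A
All the supply current flows through R_C; use P = I²R_C.
P_R_C = (0.02681)² × 216 = 0.1552 W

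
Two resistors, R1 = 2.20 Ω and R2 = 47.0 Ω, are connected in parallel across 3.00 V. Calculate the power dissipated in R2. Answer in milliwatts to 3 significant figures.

191 mW

Parallel branches share the same voltage; P = V²/R gives the branch power in one step.
P_R2 = V² / R2 = (3.00)² / 47.0 Ω = 0.1915 W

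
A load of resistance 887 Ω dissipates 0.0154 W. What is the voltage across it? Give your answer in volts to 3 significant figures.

3.70 V

Rearranging the power relation for the two known quantities gives V = √(P R).
V = √(0.0154 × 887) = 3.696 V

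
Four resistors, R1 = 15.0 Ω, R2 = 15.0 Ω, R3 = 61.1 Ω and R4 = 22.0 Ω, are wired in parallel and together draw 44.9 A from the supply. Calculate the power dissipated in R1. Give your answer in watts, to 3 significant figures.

We need the common branch voltage; get it from I_total × R_eq, then P = V²/R for the branch.
1/R_eq = 1/15.0 + 1/15.0 + 1/61.1 + 1/22.0 ⇒ R_eq = 5.124 Ω
V = I_total × R_eq = 44.90 × 5.124 = 230.1 V
P_R1 = V² / R1 = (230.1)² / 15.0 = 3529 W

3530 W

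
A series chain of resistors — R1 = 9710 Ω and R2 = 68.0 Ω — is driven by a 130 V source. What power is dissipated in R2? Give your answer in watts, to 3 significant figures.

Series elements share the same current, so find I first, then use P = I²R.
R_total = 9710 + 68.0 = 9778 Ω
I = V / R_total = 130 / 9778 = 0.01330 A
P_R2 = I² × R2 = (0.01330)² × 68.0 = 0.01202 W

0.0120 W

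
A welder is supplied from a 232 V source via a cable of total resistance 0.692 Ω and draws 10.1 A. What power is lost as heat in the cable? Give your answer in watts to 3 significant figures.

70.6 W

Only the current and the line resistance are needed for the I²R loss.
The cable carries the full 10.1 A.
P_line = I² R_line = (10.10)² × 0.692 = 70.59 W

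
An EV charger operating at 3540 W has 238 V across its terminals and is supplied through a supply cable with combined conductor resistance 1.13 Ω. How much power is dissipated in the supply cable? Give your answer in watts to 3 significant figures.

The supply cable is a series resistance carrying the load current; its dissipation is I²R_line.
I = P / V = 3540 / 238 = 14.87 A through the supply cable.
P_line = I² R_line = (14.87)² × 1.13 = 250.0 W

250 W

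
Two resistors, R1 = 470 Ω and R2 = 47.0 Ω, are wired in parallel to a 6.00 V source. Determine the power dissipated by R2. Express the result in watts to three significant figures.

0.766 W

R2 sits directly across the source, so P = V²/R with V = 6.00 V.
P_R2 = V² / R2 = (6.00)² / 47.0 Ω = 0.7660 W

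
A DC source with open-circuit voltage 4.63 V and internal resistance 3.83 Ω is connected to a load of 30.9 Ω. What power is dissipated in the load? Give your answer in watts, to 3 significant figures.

0.549 W

With r and R in series, I = ε/(r+R); the load dissipates I²R.
I = ε / (r + R) = 4.63 / (3.83 + 30.9) = 0.1333 A
P_load = I² R = (0.1333)² × 30.9 = 0.5492 W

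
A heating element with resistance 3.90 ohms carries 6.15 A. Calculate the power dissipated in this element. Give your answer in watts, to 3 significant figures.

With I and R stated, P = I²R applies in one step.
P = (6.150 A)² × 3.90 Ω = 147.5 W

148 W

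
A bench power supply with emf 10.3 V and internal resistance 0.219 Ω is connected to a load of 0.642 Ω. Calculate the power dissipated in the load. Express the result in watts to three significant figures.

With r and R in series, I = ε/(r+R); the load dissipates I²R.
I = ε / (r + R) = 10.3 / (0.219 + 0.642) = 11.96 A
P_load = I² R = (11.96)² × 0.642 = 91.88 W

91.9 W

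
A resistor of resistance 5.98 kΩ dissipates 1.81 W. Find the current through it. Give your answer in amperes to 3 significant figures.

0.0174 A

From P = V I = I²R = V²/R, with the two given quantities we get I = √(P / R).
I = √(1.81 / 5980) = 0.01740 A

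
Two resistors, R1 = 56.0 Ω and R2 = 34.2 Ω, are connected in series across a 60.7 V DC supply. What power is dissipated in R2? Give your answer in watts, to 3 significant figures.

15.5 W

Series elements share the same current, so find I first, then use P = I²R.
R_total = 56.0 + 34.2 = 90.20 Ω
I = V / R_total = 60.7 / 90.20 = 0.6729 A
P_R2 = I² × R2 = (0.6729)² × 34.2 = 15.49 W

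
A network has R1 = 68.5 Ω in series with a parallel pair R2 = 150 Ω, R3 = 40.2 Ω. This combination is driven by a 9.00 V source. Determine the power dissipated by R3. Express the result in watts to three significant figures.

0.202 W

Replace R2 and R3 with their parallel equivalent so the circuit becomes R1 in series with R_p.
R_p = (150×40.2)/(150+40.2) = 31.70 Ω
R_total = 68.5 + 31.70 = 100.2 Ω
I = V / R_total = 9.00 / 100.2 = 0.08982 A
Voltage across the parallel pair: V_p = I × R_p = 0.08982 × 31.70 = 2.848 V
With V_p across R3, its power is V_p²/R3.
P_R3 = (2.848)² / 40.2 = 0.2017 W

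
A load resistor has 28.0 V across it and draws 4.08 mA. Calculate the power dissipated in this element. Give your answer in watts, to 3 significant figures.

0.114 W

Both the voltage across and the current through the element are known, so P = V I applies directly.
P = 28.0 V × 0.004080 A = 0.1142 W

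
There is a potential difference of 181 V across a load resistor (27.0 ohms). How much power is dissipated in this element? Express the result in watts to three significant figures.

V and R are stated; P = V²/R avoids computing the current.
P = (181 V)² / 27.0 Ω = 1213 W

1210 W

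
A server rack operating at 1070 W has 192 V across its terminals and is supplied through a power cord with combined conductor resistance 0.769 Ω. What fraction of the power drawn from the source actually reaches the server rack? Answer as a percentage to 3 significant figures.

I = P / V = 1070 / 192 = 5.573 A through the power cord.
P_line = I² R_line = (5.573)² × 0.769 = 23.88 W
P_source = P_load + P_line = 1070 + 23.88 = 1094 W
η = P_load / P_source = 1070 / 1094 = 0.9782

97.8 %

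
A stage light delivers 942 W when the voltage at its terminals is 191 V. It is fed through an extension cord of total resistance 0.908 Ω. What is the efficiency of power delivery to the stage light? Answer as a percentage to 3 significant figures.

97.7 %

I = P / V = 942 / 191 = 4.932 A through the extension cord.
P_line = I² R_line = (4.932)² × 0.908 = 22.09 W
P_source = P_load + P_line = 942.0 + 22.09 = 964.1 W
η = P_load / P_source = 942.0 / 964.1 = 0.9771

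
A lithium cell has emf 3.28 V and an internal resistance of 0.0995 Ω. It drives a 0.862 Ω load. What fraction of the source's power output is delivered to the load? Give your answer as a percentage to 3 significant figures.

89.7 %

Both r and R carry the same current, so the power split is just the resistance split: η = R/(R+r).
η = R / (R + r) = 0.862 / (0.862 + 0.0995) = 0.8965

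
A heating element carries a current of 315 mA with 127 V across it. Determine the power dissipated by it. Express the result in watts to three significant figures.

Both the voltage across and the current through the element are known, so P = V I applies directly.
P = 127 V × 0.3150 A = 40.01 W

40.0 W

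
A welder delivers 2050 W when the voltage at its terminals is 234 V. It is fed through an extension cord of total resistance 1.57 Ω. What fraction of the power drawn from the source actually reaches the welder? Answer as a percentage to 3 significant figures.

I = P / V = 2050 / 234 = 8.761 A through the extension cord.
P_line = I² R_line = (8.761)² × 1.57 = 120.5 W
P_source = P_load + P_line = 2050 + 120.5 = 2170 W
η = P_load / P_source = 2050 / 2170 = 0.9445

94.4 %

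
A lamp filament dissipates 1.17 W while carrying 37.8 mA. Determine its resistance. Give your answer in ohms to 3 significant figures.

Inverting the appropriate power form: R = P / I².
R = 1.17 / (0.03780)² = 818.8 Ω

819 Ω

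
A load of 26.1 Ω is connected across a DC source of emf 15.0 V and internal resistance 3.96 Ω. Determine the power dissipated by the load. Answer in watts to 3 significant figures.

6.50 W

Load and internal resistance form a series loop — compute the loop current, then the load power via I²R.
I = ε / (r + R) = 15.0 / (3.96 + 26.1) = 0.4990 A
P_load = I² R = (0.4990)² × 26.1 = 6.499 W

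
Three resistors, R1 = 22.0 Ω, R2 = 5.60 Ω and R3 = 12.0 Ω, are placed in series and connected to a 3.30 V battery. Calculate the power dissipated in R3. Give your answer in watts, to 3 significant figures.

Since the resistors are in series they all carry the loop current I = V/R_total; the power in any one is I²R.
R_total = 22.0 + 5.60 + 12.0 = 39.60 Ω
I = V / R_total = 3.30 / 39.60 = 0.08333 A
P_R3 = I² × R3 = (0.08333)² × 12.0 = 0.08333 W

0.0833 W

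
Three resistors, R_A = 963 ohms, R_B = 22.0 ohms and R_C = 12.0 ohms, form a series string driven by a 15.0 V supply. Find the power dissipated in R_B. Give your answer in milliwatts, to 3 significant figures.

4.98 mW

Every series element carries the same I. Get I from the total resistance, then P = I² × R_B.
R_total = 963 + 22.0 + 12.0 = 997.0 Ω
I = V / R_total = 15.0 / 997.0 = 0.01505 A
P_R_B = I² × R_B = (0.01505)² × 22.0 = 0.004980 W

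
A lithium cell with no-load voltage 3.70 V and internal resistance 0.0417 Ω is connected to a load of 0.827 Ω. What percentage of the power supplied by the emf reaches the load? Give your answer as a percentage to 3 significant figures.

Both r and R carry the same current, so the power split is just the resistance split: η = R/(R+r).
η = R / (R + r) = 0.827 / (0.827 + 0.0417) = 0.9520

95.2 %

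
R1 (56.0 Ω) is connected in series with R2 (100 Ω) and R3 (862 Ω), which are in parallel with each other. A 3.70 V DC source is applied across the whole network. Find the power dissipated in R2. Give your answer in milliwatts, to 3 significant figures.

Replace R2 and R3 with their parallel equivalent so the circuit becomes R1 in series with R_p.
R_p = (100×862)/(100+862) = 89.60 Ω
R_total = 56.0 + 89.60 = 145.6 Ω
I = V / R_total = 3.70 / 145.6 = 0.02541 A
Voltage across the parallel pair: V_p = I × R_p = 0.02541 × 89.60 = 2.277 V
With V_p across R2, its power is V_p²/R2.
P_R2 = (2.277)² / 100 = 0.05185 W

51.8 mW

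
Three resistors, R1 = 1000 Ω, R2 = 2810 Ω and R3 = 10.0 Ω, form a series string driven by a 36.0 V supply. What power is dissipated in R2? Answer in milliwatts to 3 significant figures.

250 mW

Every series element carries the same I. Get I from the total resistance, then P = I² × R2.
R_total = 1000 + 2810 + 10.0 = 3820 Ω
I = V / R_total = 36.0 / 3820 = 0.009424 A
P_R2 = I² × R2 = (0.009424)² × 2810 = 0.2496 W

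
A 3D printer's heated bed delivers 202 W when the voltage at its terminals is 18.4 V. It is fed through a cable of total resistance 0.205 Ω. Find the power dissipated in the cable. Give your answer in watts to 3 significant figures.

Only the current and the line resistance are needed for the I²R loss.
I = P / V = 202 / 18.4 = 10.98 A through the cable.
P_line = I² R_line = (10.98)² × 0.205 = 24.71 W

24.7 W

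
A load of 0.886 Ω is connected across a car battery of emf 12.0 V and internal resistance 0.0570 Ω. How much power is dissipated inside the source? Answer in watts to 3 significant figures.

Internal loss is I²r, with I set by the total series resistance r+R.
I = ε / (r + R) = 12.0 / (0.0570 + 0.886) = 12.73 A
P_int = I² r = (12.73)² × 0.0570 = 9.230 W

9.23 W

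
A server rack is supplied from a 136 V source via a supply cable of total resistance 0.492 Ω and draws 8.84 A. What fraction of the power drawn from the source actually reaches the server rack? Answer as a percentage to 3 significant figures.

The supply cable carries the full 8.84 A.
P_line = I² R_line = (8.840)² × 0.492 = 38.45 W
P_source = V I = 136 × 8.840 = 1202 W; P_load = 1164 W
η = P_load / P_source = 1164 / 1202 = 0.9680

96.8 %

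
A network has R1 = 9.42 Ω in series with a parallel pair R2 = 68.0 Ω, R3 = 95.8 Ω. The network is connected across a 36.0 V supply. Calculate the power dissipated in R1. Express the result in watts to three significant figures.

5.05 W

Reduce the parallel pair to R_p first; the network is then a simple series string.
R_p = (68.0×95.8)/(68.0+95.8) = 39.77 Ω
R_total = 9.42 + 39.77 = 49.19 Ω
I = V / R_total = 36.0 / 49.19 = 0.7318 A
R1 carries the full series current, so P = I²R.
P_R1 = (0.7318)² × 9.42 = 5.045 W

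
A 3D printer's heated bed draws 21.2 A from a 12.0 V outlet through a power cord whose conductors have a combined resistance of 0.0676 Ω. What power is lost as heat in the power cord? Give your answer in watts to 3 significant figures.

30.4 W

The power cord and load are in series, so the same current flows in both; the loss is I²R_line.
The power cord carries the full 21.2 A.
P_line = I² R_line = (21.20)² × 0.0676 = 30.38 W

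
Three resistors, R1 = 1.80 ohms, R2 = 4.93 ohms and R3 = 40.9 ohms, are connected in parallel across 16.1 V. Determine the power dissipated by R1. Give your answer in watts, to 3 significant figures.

144 W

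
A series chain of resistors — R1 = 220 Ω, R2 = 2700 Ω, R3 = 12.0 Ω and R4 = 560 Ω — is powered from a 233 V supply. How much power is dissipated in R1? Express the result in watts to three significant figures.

Series elements share the same current, so find I first, then use P = I²R.
R_total = 220 + 2700 + 12.0 + 560 = 3492 Ω
I = V / R_total = 233 / 3492 = 0.06672 A
P_R1 = I² × R1 = (0.06672)² × 220 = 0.9795 W

0.979 W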